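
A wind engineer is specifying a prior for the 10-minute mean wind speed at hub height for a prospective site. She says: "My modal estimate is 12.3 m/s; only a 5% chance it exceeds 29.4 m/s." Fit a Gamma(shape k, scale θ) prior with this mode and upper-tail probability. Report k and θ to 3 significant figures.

Gamma(k,θ) with k>1 has mode (k−1)θ, so θ = 12.3/(k−1).
Need P(X < 29.4) = 0.95 with θ tied to k this way. Start at k = 2, θ = 12.3: P(X<29.4) ≈ 0.689.
Too low — raise k to concentrate. Iterating converges to k ≈ 4.59.
Then θ = 12.3/(4.59−1) ≈ 3.42.

k ≈ 4.59, θ ≈ 3.42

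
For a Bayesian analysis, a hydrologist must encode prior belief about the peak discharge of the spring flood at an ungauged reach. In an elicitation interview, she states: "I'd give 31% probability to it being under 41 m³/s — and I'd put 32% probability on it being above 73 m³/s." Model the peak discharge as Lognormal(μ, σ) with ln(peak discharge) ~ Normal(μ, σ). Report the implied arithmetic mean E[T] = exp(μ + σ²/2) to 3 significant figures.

E[T] ≈ 66 m³/s

If T ~ Lognormal(μ,σ) then ln T ~ Normal(μ,σ), so the p-quantile of ln T is μ + z_p·σ.
ln(41) = 3.714 and ln(73) = 4.29; z_{0.31} = -0.4959, z_{0.68} = 0.4677.
σ = (4.29 − 3.714)/(0.4677 − (-0.4959)) = 0.599.
μ = 3.714 − (-0.4959)·0.599 = 4.010.
E[T] = exp(μ + σ²/2) = exp(4.010 + 0.1792) = 66 m³/s.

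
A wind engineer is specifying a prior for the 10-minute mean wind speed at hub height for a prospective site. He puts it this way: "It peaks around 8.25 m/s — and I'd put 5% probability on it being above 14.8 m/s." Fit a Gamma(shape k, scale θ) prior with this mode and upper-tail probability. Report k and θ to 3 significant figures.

k ≈ 9.16, θ ≈ 1.01

Gamma(k,θ) with k>1 has mode (k−1)θ, so θ = 8.25/(k−1).
Need P(X < 14.8) = 0.95 with θ tied to k this way. Start at k = 2, θ = 8.25: P(X<14.8) ≈ 0.535.
Too low — raise k to concentrate. Iterating converges to k ≈ 9.16.
Then θ = 8.25/(9.16−1) ≈ 1.01.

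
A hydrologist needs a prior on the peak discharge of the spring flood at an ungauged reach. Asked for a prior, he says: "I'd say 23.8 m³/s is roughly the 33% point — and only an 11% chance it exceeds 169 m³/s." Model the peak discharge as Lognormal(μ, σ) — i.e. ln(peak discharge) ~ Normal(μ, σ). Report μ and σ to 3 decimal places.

If T ~ Lognormal(μ,σ) then ln T ~ Normal(μ,σ), so the p-quantile of ln T is μ + z_p·σ.
ln(23.8) = 3.17 and ln(169) = 5.13; z_{0.33} = -0.4399, z_{0.89} = 1.227.
σ = (5.13 − 3.17)/(1.227 − (-0.4399)) = 1.176.
μ = 3.17 − (-0.4399)·1.176 = 3.687.

μ ≈ 3.687, σ ≈ 1.176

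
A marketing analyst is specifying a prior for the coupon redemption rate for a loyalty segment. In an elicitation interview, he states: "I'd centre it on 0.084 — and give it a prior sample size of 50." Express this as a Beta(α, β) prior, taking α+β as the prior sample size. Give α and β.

Under the effective-sample-size interpretation, Beta(α, β) has prior mean α/(α+β) and prior sample size α+β.
So α+β = 50 and α/(α+β) = 0.084, giving α = 0.084·50 = 4.2 and β = 50 − 4.2 = 45.8.

α = 4.2, β = 45.8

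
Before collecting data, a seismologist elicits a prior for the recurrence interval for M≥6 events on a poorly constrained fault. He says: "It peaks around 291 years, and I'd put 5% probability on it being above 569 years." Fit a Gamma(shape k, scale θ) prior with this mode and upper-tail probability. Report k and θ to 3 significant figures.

Gamma(k,θ) with k>1 has mode (k−1)θ, so θ = 291/(k−1).
Need P(X < 569) = 0.95 with θ tied to k this way. Start at k = 2, θ = 291: P(X<569) ≈ 0.582.
Too low — raise k to concentrate. Iterating converges to k ≈ 7.17.
Then θ = 291/(7.17−1) ≈ 47.1.

k ≈ 7.17, θ ≈ 47.1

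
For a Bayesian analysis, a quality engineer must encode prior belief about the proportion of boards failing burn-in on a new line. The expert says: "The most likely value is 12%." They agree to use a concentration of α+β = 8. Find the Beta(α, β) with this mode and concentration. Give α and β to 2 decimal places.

α = 1.72, β = 6.28

For α,β > 1 the Beta mode is (α−1)/(α+β−2). With α+β = 8, the mode is (α−1)/6.
Set (α−1)/6 = 0.12 → α = 1 + 0.12·6 = 1.72.
β = 8 − α = 6.28.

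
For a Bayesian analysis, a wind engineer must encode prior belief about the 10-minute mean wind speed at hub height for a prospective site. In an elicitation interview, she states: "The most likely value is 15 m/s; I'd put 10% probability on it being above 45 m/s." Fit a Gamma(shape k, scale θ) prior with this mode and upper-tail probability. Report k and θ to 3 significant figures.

k ≈ 2.58, θ ≈ 9.52

Gamma(k,θ) with k>1 has mode (k−1)θ, so θ = 15/(k−1).
Need P(X < 45) = 0.9 with θ tied to k this way. Start at k = 2, θ = 15: P(X<45) ≈ 0.801.
Too low — raise k to concentrate. Iterating converges to k ≈ 2.58.
Then θ = 15/(2.58−1) ≈ 9.52.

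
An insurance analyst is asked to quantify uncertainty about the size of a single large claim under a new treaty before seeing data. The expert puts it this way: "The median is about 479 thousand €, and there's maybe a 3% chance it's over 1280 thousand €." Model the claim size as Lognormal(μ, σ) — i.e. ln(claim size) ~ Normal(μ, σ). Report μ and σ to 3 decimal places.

If T ~ Lognormal(μ,σ) then ln T ~ Normal(μ,σ), so the p-quantile of ln T is μ + z_p·σ.
ln(479) = 6.172 and ln(1280) = 7.155; z_{0.5} = 0, z_{0.97} = 1.881.
σ = (7.155 − 6.172)/(1.881 − (0)) = 0.523.
μ = 6.172 − (0)·0.523 = 6.172.

μ ≈ 6.172, σ ≈ 0.523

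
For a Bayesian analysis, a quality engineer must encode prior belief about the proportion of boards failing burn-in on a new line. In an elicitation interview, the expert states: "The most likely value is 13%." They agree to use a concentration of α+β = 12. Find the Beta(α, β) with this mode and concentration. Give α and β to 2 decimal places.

α = 2.30, β = 9.70

For α,β > 1 the Beta mode is (α−1)/(α+β−2). With α+β = 12, the mode is (α−1)/10.
Set (α−1)/10 = 0.13 → α = 1 + 0.13·10 = 2.30.
β = 12 − α = 9.70.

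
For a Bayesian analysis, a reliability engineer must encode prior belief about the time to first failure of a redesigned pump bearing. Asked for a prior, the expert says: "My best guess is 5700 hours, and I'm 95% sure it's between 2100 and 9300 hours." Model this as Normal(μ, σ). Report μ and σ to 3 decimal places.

μ = 5700.000, σ = 1836.768

A symmetric 95% interval runs μ ± z·σ with z = 1.96.
Half-width = 3600, so σ = 3600/1.96 = 1836.768.
μ is the stated best guess, 5700.000.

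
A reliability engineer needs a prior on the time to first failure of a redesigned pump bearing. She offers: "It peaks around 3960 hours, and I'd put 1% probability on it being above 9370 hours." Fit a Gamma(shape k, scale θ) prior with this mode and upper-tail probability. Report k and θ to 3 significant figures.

k ≈ 7.4, θ ≈ 618

Gamma(k,θ) with k>1 has mode (k−1)θ, so θ = 3960/(k−1).
Need P(X < 9370) = 0.99 with θ tied to k this way. Start at k = 2, θ = 3960: P(X<9370) ≈ 0.684.
Too low — raise k to concentrate. Iterating converges to k ≈ 7.4.
Then θ = 3960/(7.4−1) ≈ 618.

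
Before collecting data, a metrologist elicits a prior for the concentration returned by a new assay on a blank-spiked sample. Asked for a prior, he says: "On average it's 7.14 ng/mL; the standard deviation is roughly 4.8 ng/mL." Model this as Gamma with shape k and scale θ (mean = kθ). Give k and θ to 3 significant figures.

k ≈ 2.21, θ ≈ 3.23

For Gamma(k, scale θ): mean = kθ, variance = kθ², so CV = 1/√k.
CV = SD/mean = 4.8/7.14 = 0.6723, hence k = 1/CV² = 2.21.
Then θ = mean/k = 7.14/2.21 = 3.23.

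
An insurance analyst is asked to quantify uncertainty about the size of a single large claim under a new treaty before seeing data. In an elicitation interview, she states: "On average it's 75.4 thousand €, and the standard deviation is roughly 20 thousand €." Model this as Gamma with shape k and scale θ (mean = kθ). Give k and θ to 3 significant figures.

For Gamma(k, scale θ): mean = kθ, variance = kθ², so CV = 1/√k.
CV = SD/mean = 20/75.4 = 0.2653, hence k = 1/CV² = 14.2.
Then θ = mean/k = 75.4/14.2 = 5.31.

k ≈ 14.2, θ ≈ 5.31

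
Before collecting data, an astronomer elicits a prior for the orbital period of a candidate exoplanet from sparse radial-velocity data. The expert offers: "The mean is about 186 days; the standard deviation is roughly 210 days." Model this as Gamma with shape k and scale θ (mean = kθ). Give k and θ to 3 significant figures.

For Gamma(k, scale θ): mean = kθ, variance = kθ², so CV = 1/√k.
CV = SD/mean = 210/186 = 1.129, hence k = 1/CV² = 0.784.
Then θ = mean/k = 186/0.784 = 237.

k ≈ 0.784, θ ≈ 237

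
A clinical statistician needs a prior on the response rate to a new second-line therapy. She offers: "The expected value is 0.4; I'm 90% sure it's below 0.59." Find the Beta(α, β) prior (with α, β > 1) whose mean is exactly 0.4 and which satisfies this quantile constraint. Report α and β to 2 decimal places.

With mean 0.4 fixed, write α = 0.4s, β = 0.6s where s = α+β.
Need P(θ < 0.59) = 0.9 under Beta(0.4s, 0.6s). Normal approximation: (q−m)/√(m(1−m)/s) ≈ z_{0.9} = 1.28, so s ≈ 0.4·0.6·(1.28)²/(0.59−0.4)² = 10.9.
At s = 10.9: P(θ<0.59) ≈ 0.899. Adjusting to match 0.9 gives s ≈ 11.03.
So α = 0.4·11.03 ≈ 4.41, β = 0.6·11.03 ≈ 6.62.

α ≈ 4.41, β ≈ 6.62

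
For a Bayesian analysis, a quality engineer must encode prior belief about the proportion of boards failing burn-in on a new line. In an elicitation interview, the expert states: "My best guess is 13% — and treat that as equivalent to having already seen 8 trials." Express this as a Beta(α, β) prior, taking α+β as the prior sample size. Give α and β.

α = 1.04, β = 6.96

Under the effective-sample-size interpretation, Beta(α, β) has prior mean α/(α+β) and prior sample size α+β.
So α+β = 8 and α/(α+β) = 0.13, giving α = 0.13·8 = 1.04 and β = 8 − 1.04 = 6.96.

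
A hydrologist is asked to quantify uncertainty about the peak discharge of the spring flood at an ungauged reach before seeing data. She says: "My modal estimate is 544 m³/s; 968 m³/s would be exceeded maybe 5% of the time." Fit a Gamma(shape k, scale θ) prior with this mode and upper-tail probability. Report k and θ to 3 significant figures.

k ≈ 9.4, θ ≈ 64.8

Gamma(k,θ) with k>1 has mode (k−1)θ, so θ = 544/(k−1).
Need P(X < 968) = 0.95 with θ tied to k this way. Start at k = 2, θ = 544: P(X<968) ≈ 0.531.
Too low — raise k to concentrate. Iterating converges to k ≈ 9.4.
Then θ = 544/(9.4−1) ≈ 64.8.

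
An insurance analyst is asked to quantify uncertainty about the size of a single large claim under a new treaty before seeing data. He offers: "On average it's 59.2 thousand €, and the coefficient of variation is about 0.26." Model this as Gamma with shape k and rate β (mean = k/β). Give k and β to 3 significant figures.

k ≈ 14.8, β ≈ 0.25

For Gamma(k, rate β): mean = k/β, variance = k/β², so CV = 1/√k.
CV = 0.26, hence k = 1/CV² = 14.8.
Then β = k/mean = 14.8/59.2 = 0.25.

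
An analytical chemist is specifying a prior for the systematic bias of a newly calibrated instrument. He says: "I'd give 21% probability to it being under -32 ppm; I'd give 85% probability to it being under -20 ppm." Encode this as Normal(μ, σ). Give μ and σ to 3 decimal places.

μ = -26.749, σ = 6.512

For Normal(μ,σ), the p-quantile is μ + z_p·σ. Here z_{0.21} = -0.8064, z_{0.85} = 1.036.
So -32 = μ − 0.8064σ and -20 = μ + 1.036σ.
Subtracting: σ = (-20 − -32)/(1.036 − (-0.8064)) = 6.512.
Then μ = -32 − (-0.8064)·6.512 = -26.749.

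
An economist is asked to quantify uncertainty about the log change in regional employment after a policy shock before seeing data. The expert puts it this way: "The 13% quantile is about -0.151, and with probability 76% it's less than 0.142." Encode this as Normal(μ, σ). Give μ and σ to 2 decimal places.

For Normal(μ,σ), the p-quantile is μ + z_p·σ. Here z_{0.13} = -1.126, z_{0.76} = 0.7063.
So -0.151 = μ − 1.126σ and 0.142 = μ + 0.7063σ.
Subtracting: σ = (0.142 − -0.151)/(0.7063 − (-1.126)) = 0.16.
Then μ = -0.151 − (-1.126)·0.16 = 0.03.

μ = 0.03, σ = 0.16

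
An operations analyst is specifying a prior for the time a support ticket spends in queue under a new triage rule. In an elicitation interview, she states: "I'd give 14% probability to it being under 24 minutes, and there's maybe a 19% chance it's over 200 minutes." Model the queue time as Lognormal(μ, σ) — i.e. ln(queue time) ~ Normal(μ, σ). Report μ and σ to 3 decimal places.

If T ~ Lognormal(μ,σ) then ln T ~ Normal(μ,σ), so the p-quantile of ln T is μ + z_p·σ.
ln(24) = 3.178 and ln(200) = 5.298; z_{0.14} = -1.08, z_{0.81} = 0.8779.
σ = (5.298 − 3.178)/(0.8779 − (-1.08)) = 1.083.
μ = 3.178 − (-1.08)·1.083 = 4.348.

μ ≈ 4.348, σ ≈ 1.083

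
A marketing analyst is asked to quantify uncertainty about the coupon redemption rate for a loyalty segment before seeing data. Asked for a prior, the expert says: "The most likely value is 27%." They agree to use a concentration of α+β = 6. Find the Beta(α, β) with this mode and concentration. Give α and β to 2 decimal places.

For α,β > 1 the Beta mode is (α−1)/(α+β−2). With α+β = 6, the mode is (α−1)/4.
Set (α−1)/4 = 0.27 → α = 1 + 0.27·4 = 2.08.
β = 6 − α = 3.92.

α = 2.08, β = 3.92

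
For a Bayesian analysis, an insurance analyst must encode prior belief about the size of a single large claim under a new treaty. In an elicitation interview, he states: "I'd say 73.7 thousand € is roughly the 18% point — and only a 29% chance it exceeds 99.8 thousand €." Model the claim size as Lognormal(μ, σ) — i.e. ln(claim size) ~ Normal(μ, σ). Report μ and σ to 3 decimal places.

μ ≈ 4.489, σ ≈ 0.206

If T ~ Lognormal(μ,σ) then ln T ~ Normal(μ,σ), so the p-quantile of ln T is μ + z_p·σ.
ln(73.7) = 4.3 and ln(99.8) = 4.603; z_{0.18} = -0.9154, z_{0.71} = 0.5534.
σ = (4.603 − 4.3)/(0.5534 − (-0.9154)) = 0.206.
μ = 4.3 − (-0.9154)·0.206 = 4.489.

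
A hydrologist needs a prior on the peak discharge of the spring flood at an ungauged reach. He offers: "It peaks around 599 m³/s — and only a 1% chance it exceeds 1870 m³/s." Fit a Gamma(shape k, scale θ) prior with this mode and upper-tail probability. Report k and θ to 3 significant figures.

k ≈ 4.44, θ ≈ 174

Gamma(k,θ) with k>1 has mode (k−1)θ, so θ = 599/(k−1).
Need P(X < 1870) = 0.99 with θ tied to k this way. Start at k = 2, θ = 599: P(X<1870) ≈ 0.818.
Too low — raise k to concentrate. Iterating converges to k ≈ 4.44.
Then θ = 599/(4.44−1) ≈ 174.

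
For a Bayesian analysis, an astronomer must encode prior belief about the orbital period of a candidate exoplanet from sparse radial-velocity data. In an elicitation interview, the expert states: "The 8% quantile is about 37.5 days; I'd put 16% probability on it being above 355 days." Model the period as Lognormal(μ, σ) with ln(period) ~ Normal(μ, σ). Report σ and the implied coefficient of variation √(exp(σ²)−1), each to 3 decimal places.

σ ≈ 0.937, CV ≈ 1.185

If T ~ Lognormal(μ,σ) then ln T ~ Normal(μ,σ), so the p-quantile of ln T is μ + z_p·σ.
ln(37.5) = 3.624 and ln(355) = 5.872; z_{0.08} = -1.405, z_{0.84} = 0.9945.
σ = (5.872 − 3.624)/(0.9945 − (-1.405)) = 0.937.
μ = 3.624 − (-1.405)·0.937 = 4.941.
CV = √(exp(σ²)−1) = √(exp(0.8775)−1) = 1.185.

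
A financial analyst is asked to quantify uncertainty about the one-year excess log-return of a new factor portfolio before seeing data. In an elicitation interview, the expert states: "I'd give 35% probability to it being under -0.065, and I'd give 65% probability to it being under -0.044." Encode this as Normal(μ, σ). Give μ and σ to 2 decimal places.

For Normal(μ,σ), the p-quantile is μ + z_p·σ. Here z_{0.35} = -0.3853, z_{0.65} = 0.3853.
So -0.065 = μ − 0.3853σ and -0.044 = μ + 0.3853σ.
Subtracting: σ = (-0.044 − -0.065)/(0.3853 − (-0.3853)) = 0.03.
Then μ = -0.065 − (-0.3853)·0.03 = -0.05.

μ = -0.05, σ = 0.03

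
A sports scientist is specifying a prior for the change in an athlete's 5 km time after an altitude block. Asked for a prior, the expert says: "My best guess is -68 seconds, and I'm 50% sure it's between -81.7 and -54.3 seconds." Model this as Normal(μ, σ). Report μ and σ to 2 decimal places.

μ = -68.00, σ = 20.31

A symmetric 50% interval runs μ ± z·σ with z = 0.6745.
Half-width = 13.7, so σ = 13.7/0.6745 = 20.31.
μ is the stated best guess, -68.00.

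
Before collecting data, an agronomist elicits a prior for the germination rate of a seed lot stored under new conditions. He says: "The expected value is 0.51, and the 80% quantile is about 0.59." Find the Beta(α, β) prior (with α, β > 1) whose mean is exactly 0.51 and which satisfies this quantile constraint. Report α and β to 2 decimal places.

With mean 0.51 fixed, write α = 0.51s, β = 0.49s where s = α+β.
Need P(θ < 0.59) = 0.8 under Beta(0.51s, 0.49s). Normal approximation: (q−m)/√(m(1−m)/s) ≈ z_{0.8} = 0.842, so s ≈ 0.51·0.49·(0.842)²/(0.59−0.51)² = 27.7.
At s = 27.7: P(θ<0.59) ≈ 0.799. Adjusting to match 0.8 gives s ≈ 27.84.
So α = 0.51·27.84 ≈ 14.20, β = 0.49·27.84 ≈ 13.64.

α ≈ 14.20, β ≈ 13.64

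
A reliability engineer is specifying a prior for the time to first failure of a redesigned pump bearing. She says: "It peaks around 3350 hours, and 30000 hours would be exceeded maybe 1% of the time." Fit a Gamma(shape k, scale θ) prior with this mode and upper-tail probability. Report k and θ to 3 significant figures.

k ≈ 1.67, θ ≈ 4990

Gamma(k,θ) with k>1 has mode (k−1)θ, so θ = 3350/(k−1).
Need P(X < 30000) = 0.99 with θ tied to k this way. Start at k = 2, θ = 3350: P(X<30000) ≈ 0.999.
Too high — lower k to spread out. Iterating converges to k ≈ 1.67.
Then θ = 3350/(1.67−1) ≈ 4990.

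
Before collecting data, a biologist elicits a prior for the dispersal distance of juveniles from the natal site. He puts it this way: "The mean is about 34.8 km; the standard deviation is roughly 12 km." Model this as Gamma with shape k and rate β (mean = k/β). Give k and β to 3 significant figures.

k ≈ 8.41, β ≈ 0.242

For Gamma(k, rate β): mean = k/β, variance = k/β², so CV = 1/√k.
CV = SD/mean = 12/34.8 = 0.3448, hence k = 1/CV² = 8.41.
Then β = k/mean = 8.41/34.8 = 0.242.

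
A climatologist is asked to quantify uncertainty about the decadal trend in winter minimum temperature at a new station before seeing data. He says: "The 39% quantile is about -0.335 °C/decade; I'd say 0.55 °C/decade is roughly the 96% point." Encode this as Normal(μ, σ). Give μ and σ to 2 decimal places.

For Normal(μ,σ), the p-quantile is μ + z_p·σ. Here z_{0.39} = -0.2793, z_{0.96} = 1.751.
So -0.335 = μ − 0.2793σ and 0.55 = μ + 1.751σ.
Subtracting: σ = (0.55 − -0.335)/(1.751 − (-0.2793)) = 0.44.
Then μ = -0.335 − (-0.2793)·0.44 = -0.21.

μ = -0.21, σ = 0.44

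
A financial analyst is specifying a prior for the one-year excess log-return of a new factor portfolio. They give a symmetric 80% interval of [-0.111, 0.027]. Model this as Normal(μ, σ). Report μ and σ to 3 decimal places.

A symmetric 80% interval runs μ ± z·σ with z = 1.282.
Half-width = 0.069, so σ = 0.069/1.282 = 0.054.
μ is the interval midpoint, -0.042.

μ = -0.042, σ = 0.054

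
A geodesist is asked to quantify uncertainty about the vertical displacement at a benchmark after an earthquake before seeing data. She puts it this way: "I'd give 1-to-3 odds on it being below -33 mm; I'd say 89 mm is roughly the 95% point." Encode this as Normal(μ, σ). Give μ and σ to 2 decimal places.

The p-quantile of Normal(μ,σ) is μ + z_p·σ, with z_{0.25} = -0.6745 and z_{0.95} = 1.645.
Eliminate σ: μ = (z₂·x₁ − z₁·x₂)/(z₂ − z₁) = (1.645·-33 − (-0.6745)·89)/2.319 = 2.48.
Then σ = (x₂ − x₁)/(z₂ − z₁) = (89 − -33)/2.319 = 52.60.

μ = 2.48, σ = 52.60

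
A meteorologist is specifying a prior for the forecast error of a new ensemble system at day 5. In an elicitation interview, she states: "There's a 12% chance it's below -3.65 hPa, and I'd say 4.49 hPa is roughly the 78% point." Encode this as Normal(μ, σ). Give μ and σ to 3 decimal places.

For Normal(μ,σ), the p-quantile is μ + z_p·σ. Here z_{0.12} = -1.175, z_{0.78} = 0.7722.
So -3.65 = μ − 1.175σ and 4.49 = μ + 0.7722σ.
Subtracting: σ = (4.49 − -3.65)/(0.7722 − (-1.175)) = 4.180.
Then μ = -3.65 − (-1.175)·4.180 = 1.262.

μ = 1.262, σ = 4.180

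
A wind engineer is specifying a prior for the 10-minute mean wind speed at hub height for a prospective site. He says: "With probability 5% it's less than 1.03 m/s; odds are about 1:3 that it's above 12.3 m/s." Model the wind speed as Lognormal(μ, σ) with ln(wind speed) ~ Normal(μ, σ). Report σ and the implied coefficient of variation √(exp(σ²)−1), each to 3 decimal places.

σ ≈ 1.069, CV ≈ 1.462

If T ~ Lognormal(μ,σ) then ln T ~ Normal(μ,σ), so the p-quantile of ln T is μ + z_p·σ.
ln(1.03) = 0.02956 and ln(12.3) = 2.51; z_{0.05} = -1.645, z_{0.75} = 0.6745.
σ = (2.51 − 0.02956)/(0.6745 − (-1.645)) = 1.069.
μ = 0.02956 − (-1.645)·1.069 = 1.788.
CV = √(exp(σ²)−1) = √(exp(1.1434)−1) = 1.462.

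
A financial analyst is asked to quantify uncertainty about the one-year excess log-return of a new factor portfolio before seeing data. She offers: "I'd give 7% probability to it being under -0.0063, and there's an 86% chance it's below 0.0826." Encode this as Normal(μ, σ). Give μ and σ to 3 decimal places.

For Normal(μ,σ), the p-quantile is μ + z_p·σ. Here z_{0.07} = -1.476, z_{0.86} = 1.08.
So -0.0063 = μ − 1.476σ and 0.0826 = μ + 1.08σ.
Subtracting: σ = (0.0826 − -0.0063)/(1.08 − (-1.476)) = 0.035.
Then μ = -0.0063 − (-1.476)·0.035 = 0.045.

μ = 0.045, σ = 0.035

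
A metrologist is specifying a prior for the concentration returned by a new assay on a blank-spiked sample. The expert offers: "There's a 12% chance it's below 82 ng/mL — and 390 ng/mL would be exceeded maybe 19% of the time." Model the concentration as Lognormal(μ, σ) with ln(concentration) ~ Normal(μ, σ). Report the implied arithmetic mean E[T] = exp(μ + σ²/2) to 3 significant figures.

If T ~ Lognormal(μ,σ) then ln T ~ Normal(μ,σ), so the p-quantile of ln T is μ + z_p·σ.
ln(82) = 4.407 and ln(390) = 5.966; z_{0.12} = -1.175, z_{0.81} = 0.8779.
σ = (5.966 − 4.407)/(0.8779 − (-1.175)) = 0.760.
μ = 4.407 − (-1.175)·0.760 = 5.299.
E[T] = exp(μ + σ²/2) = exp(5.299 + 0.2885) = 267 ng/mL.

E[T] ≈ 267 ng/mL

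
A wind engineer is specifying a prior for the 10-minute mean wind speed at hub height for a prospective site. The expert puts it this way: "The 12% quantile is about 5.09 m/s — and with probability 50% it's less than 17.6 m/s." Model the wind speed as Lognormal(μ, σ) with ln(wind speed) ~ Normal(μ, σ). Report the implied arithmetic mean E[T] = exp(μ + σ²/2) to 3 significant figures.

If T ~ Lognormal(μ,σ) then ln T ~ Normal(μ,σ), so the p-quantile of ln T is μ + z_p·σ.
ln(5.09) = 1.627 and ln(17.6) = 2.868; z_{0.12} = -1.175, z_{0.5} = 0.
σ = (2.868 − 1.627)/(0 − (-1.175)) = 1.056.
μ = 1.627 − (-1.175)·1.056 = 2.868.
E[T] = exp(μ + σ²/2) = exp(2.868 + 0.5574) = 30.7 m/s.

E[T] ≈ 30.7 m/s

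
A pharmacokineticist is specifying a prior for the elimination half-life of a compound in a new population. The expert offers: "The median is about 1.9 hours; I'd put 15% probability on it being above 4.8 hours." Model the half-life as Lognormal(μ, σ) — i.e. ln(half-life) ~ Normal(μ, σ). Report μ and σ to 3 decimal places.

If T ~ Lognormal(μ,σ) then ln T ~ Normal(μ,σ), so the p-quantile of ln T is μ + z_p·σ.
ln(1.9) = 0.6419 and ln(4.8) = 1.569; z_{0.5} = 0, z_{0.85} = 1.036.
σ = (1.569 − 0.6419)/(1.036 − (0)) = 0.894.
μ = 0.6419 − (0)·0.894 = 0.642.

μ ≈ 0.642, σ ≈ 0.894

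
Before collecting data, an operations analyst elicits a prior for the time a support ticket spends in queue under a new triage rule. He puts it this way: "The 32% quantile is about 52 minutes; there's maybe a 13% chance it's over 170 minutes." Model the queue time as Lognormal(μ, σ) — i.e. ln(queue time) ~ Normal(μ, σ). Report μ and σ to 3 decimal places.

If T ~ Lognormal(μ,σ) then ln T ~ Normal(μ,σ), so the p-quantile of ln T is μ + z_p·σ.
ln(52) = 3.951 and ln(170) = 5.136; z_{0.32} = -0.4677, z_{0.87} = 1.126.
σ = (5.136 − 3.951)/(1.126 − (-0.4677)) = 0.743.
μ = 3.951 − (-0.4677)·0.743 = 4.299.

μ ≈ 4.299, σ ≈ 0.743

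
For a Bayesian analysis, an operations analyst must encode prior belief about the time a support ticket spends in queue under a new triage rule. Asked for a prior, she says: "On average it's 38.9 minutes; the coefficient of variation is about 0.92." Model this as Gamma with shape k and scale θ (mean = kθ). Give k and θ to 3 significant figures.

For Gamma(k, scale θ): mean = kθ, variance = kθ², so CV = 1/√k.
CV = 0.92, hence k = 1/CV² = 1.18.
Then θ = mean/k = 38.9/1.18 = 32.9.

k ≈ 1.18, θ ≈ 32.9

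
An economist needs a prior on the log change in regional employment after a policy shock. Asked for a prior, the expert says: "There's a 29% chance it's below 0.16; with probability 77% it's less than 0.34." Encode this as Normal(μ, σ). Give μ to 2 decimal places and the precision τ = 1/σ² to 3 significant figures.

μ = 0.24, τ = 51.5

For Normal(μ,σ), the p-quantile is μ + z_p·σ. Here z_{0.29} = -0.5534, z_{0.77} = 0.7388.
So 0.16 = μ − 0.5534σ and 0.34 = μ + 0.7388σ.
Subtracting: σ = (0.34 − 0.16)/(0.7388 − (-0.5534)) = 0.14.
Then μ = 0.16 − (-0.5534)·0.14 = 0.24.
Precision τ = 1/σ² = 1/0.1393² = 51.5.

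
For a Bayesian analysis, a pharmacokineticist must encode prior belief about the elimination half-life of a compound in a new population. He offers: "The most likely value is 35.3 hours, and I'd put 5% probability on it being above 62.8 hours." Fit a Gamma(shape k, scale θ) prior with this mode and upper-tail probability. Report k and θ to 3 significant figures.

Gamma(k,θ) with k>1 has mode (k−1)θ, so θ = 35.3/(k−1).
Need P(X < 62.8) = 0.95 with θ tied to k this way. Start at k = 2, θ = 35.3: P(X<62.8) ≈ 0.531.
Too low — raise k to concentrate. Iterating converges to k ≈ 9.4.
Then θ = 35.3/(9.4−1) ≈ 4.2.

k ≈ 9.4, θ ≈ 4.2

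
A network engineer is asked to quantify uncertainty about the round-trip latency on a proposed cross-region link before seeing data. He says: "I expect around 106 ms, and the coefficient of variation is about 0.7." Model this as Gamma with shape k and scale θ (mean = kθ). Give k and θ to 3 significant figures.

k ≈ 2.04, θ ≈ 51.9

For Gamma(k, scale θ): mean = kθ, variance = kθ², so CV = 1/√k.
CV = 0.7, hence k = 1/CV² = 2.04.
Then θ = mean/k = 106/2.04 = 51.9.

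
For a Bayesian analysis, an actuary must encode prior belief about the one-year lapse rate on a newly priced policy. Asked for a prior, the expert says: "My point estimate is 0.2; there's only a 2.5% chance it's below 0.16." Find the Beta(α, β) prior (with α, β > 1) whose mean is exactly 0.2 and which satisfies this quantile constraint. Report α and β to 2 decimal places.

α ≈ 70.64, β ≈ 282.56

With mean 0.2 fixed, write α = 0.2s, β = 0.8s where s = α+β.
Need P(θ < 0.16) = 0.025 under Beta(0.2s, 0.8s). Normal approximation: (q−m)/√(m(1−m)/s) ≈ z_{0.025} = -1.96, so s ≈ 0.2·0.8·(-1.96)²/(0.16−0.2)² = 384.1.
At s = 384.1: P(θ<0.16) ≈ 0.020. Adjusting to match 0.025 gives s ≈ 353.20.
So α = 0.2·353.20 ≈ 70.64, β = 0.8·353.20 ≈ 282.56.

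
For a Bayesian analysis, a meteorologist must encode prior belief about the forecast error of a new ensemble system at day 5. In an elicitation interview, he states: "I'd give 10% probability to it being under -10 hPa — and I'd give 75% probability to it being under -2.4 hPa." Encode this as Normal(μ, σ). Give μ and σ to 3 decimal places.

The p-quantile of Normal(μ,σ) is μ + z_p·σ, with z_{0.1} = -1.282 and z_{0.75} = 0.6745.
Eliminate σ: μ = (z₂·x₁ − z₁·x₂)/(z₂ − z₁) = (0.6745·-10 − (-1.282)·-2.4)/1.956 = -5.021.
Then σ = (x₂ − x₁)/(z₂ − z₁) = (-2.4 − -10)/1.956 = 3.885.

μ = -5.021, σ = 3.885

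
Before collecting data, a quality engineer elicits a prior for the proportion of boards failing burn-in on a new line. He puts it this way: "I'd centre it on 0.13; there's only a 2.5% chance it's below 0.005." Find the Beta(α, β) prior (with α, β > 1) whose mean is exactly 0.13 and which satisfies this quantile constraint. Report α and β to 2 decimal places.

α ≈ 1.10, β ≈ 7.37

With mean 0.13 fixed, write α = 0.13s, β = 0.87s where s = α+β.
Need P(θ < 0.005) = 0.025 under Beta(0.13s, 0.87s). Normal approximation: (q−m)/√(m(1−m)/s) ≈ z_{0.025} = -1.96, so s ≈ 0.13·0.87·(-1.96)²/(0.005−0.13)² = 27.8.
At s = 27.8: P(θ<0.005) ≈ 0.000. Adjusting to match 0.025 gives s ≈ 8.47.
So α = 0.13·8.47 ≈ 1.10, β = 0.87·8.47 ≈ 7.37.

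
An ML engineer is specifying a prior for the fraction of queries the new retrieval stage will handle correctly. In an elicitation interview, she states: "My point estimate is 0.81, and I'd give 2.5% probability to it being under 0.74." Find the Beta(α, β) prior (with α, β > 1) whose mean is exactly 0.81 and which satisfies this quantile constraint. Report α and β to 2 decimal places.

With mean 0.81 fixed, write α = 0.81s, β = 0.19s where s = α+β.
Need P(θ < 0.74) = 0.025 under Beta(0.81s, 0.19s). Normal approximation: (q−m)/√(m(1−m)/s) ≈ z_{0.025} = -1.96, so s ≈ 0.81·0.19·(-1.96)²/(0.74−0.81)² = 120.7.
At s = 120.7: P(θ<0.74) ≈ 0.032. Adjusting to match 0.025 gives s ≈ 135.25.
So α = 0.81·135.25 ≈ 109.55, β = 0.19·135.25 ≈ 25.70.

α ≈ 109.55, β ≈ 25.70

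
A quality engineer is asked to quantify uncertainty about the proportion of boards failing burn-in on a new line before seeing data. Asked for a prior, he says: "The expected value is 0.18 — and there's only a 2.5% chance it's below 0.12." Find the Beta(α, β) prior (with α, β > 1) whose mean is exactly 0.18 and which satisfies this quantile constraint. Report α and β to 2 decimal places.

α ≈ 24.18, β ≈ 110.16

With mean 0.18 fixed, write α = 0.18s, β = 0.82s where s = α+β.
Need P(θ < 0.12) = 0.025 under Beta(0.18s, 0.82s). Normal approximation: (q−m)/√(m(1−m)/s) ≈ z_{0.025} = -1.96, so s ≈ 0.18·0.82·(-1.96)²/(0.12−0.18)² = 157.5.
At s = 157.5: P(θ<0.12) ≈ 0.017. Adjusting to match 0.025 gives s ≈ 134.34.
So α = 0.18·134.34 ≈ 24.18, β = 0.82·134.34 ≈ 110.16.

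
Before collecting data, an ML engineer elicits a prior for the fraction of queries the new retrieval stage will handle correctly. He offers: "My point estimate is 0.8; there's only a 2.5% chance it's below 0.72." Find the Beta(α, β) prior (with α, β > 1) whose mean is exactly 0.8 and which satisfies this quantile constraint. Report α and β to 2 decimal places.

α ≈ 86.53, β ≈ 21.63

With mean 0.8 fixed, write α = 0.8s, β = 0.2s where s = α+β.
Need P(θ < 0.72) = 0.025 under Beta(0.8s, 0.2s). Normal approximation: (q−m)/√(m(1−m)/s) ≈ z_{0.025} = -1.96, so s ≈ 0.8·0.2·(-1.96)²/(0.72−0.8)² = 96.0.
At s = 96.0: P(θ<0.72) ≈ 0.032. Adjusting to match 0.025 gives s ≈ 108.17.
So α = 0.8·108.17 ≈ 86.53, β = 0.2·108.17 ≈ 21.63.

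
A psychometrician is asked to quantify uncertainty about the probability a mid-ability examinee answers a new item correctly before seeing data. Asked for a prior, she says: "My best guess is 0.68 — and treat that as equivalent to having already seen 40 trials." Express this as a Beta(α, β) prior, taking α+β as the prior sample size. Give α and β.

α = 27.2, β = 12.8

Under the effective-sample-size interpretation, Beta(α, β) has prior mean α/(α+β) and prior sample size α+β.
So α+β = 40 and α/(α+β) = 0.68, giving α = 0.68·40 = 27.2 and β = 40 − 27.2 = 12.8.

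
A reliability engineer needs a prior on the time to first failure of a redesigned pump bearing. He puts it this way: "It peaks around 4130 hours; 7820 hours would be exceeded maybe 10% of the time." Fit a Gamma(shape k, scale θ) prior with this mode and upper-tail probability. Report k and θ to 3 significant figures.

Gamma(k,θ) with k>1 has mode (k−1)θ, so θ = 4130/(k−1).
Need P(X < 7820) = 0.9 with θ tied to k this way. Start at k = 2, θ = 4130: P(X<7820) ≈ 0.564.
Too low — raise k to concentrate. Iterating converges to k ≈ 5.69.
Then θ = 4130/(5.69−1) ≈ 881.

k ≈ 5.69, θ ≈ 881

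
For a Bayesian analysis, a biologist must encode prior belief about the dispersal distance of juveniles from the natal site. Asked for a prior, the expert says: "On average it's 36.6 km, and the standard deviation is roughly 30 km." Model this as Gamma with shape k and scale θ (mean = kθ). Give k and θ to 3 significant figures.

k ≈ 1.49, θ ≈ 24.6

For Gamma(k, scale θ): mean = kθ, variance = kθ², so CV = 1/√k.
CV = SD/mean = 30/36.6 = 0.8197, hence k = 1/CV² = 1.49.
Then θ = mean/k = 36.6/1.49 = 24.6.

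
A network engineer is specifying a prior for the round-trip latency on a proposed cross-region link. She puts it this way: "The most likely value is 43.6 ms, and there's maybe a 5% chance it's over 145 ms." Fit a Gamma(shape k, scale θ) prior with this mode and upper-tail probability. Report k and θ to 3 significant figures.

Gamma(k,θ) with k>1 has mode (k−1)θ, so θ = 43.6/(k−1).
Need P(X < 145) = 0.95 with θ tied to k this way. Start at k = 2, θ = 43.6: P(X<145) ≈ 0.845.
Too low — raise k to concentrate. Iterating converges to k ≈ 2.8.
Then θ = 43.6/(2.8−1) ≈ 24.2.

k ≈ 2.8, θ ≈ 24.2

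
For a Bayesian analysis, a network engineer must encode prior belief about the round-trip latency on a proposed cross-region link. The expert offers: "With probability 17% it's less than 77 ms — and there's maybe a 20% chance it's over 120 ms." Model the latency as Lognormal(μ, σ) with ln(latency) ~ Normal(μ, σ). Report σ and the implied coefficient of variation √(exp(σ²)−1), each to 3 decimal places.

σ ≈ 0.247, CV ≈ 0.251

If T ~ Lognormal(μ,σ) then ln T ~ Normal(μ,σ), so the p-quantile of ln T is μ + z_p·σ.
ln(77) = 4.344 and ln(120) = 4.787; z_{0.17} = -0.9542, z_{0.8} = 0.8416.
σ = (4.787 − 4.344)/(0.8416 − (-0.9542)) = 0.247.
μ = 4.344 − (-0.9542)·0.247 = 4.580.
CV = √(exp(σ²)−1) = √(exp(0.0610)−1) = 0.251.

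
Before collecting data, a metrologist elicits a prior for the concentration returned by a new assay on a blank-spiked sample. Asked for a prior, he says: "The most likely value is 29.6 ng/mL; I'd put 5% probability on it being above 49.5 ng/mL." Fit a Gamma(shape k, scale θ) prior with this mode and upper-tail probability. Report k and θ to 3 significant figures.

k ≈ 11.6, θ ≈ 2.8

Gamma(k,θ) with k>1 has mode (k−1)θ, so θ = 29.6/(k−1).
Need P(X < 49.5) = 0.95 with θ tied to k this way. Start at k = 2, θ = 29.6: P(X<49.5) ≈ 0.498.
Too low — raise k to concentrate. Iterating converges to k ≈ 11.6.
Then θ = 29.6/(11.6−1) ≈ 2.8.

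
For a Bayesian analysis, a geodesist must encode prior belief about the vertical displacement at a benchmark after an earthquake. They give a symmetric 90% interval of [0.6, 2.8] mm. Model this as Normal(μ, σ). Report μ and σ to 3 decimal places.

A symmetric 90% interval runs μ ± z·σ with z = 1.645.
Half-width = 1.1, so σ = 1.1/1.645 = 0.669.
μ is the interval midpoint, 1.700.

μ = 1.700, σ = 0.669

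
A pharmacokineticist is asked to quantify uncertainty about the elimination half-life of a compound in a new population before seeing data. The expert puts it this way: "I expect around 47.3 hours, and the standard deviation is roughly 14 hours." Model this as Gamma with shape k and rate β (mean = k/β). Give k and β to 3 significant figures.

For Gamma(k, rate β): mean = k/β, variance = k/β², so CV = 1/√k.
CV = SD/mean = 14/47.3 = 0.296, hence k = 1/CV² = 11.4.
Then β = k/mean = 11.4/47.3 = 0.241.

k ≈ 11.4, β ≈ 0.241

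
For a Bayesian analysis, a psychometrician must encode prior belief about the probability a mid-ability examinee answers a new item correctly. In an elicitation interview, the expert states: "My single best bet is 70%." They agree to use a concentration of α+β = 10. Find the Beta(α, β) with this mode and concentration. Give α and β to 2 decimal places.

α = 6.60, β = 3.40

For α,β > 1 the Beta mode is (α−1)/(α+β−2). With α+β = 10, the mode is (α−1)/8.
Set (α−1)/8 = 0.7 → α = 1 + 0.7·8 = 6.60.
β = 10 − α = 3.40.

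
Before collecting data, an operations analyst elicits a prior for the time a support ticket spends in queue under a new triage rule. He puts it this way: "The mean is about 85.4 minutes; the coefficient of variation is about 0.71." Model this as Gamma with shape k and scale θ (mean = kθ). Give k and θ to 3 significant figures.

For Gamma(k, scale θ): mean = kθ, variance = kθ², so CV = 1/√k.
CV = 0.71, hence k = 1/CV² = 1.98.
Then θ = mean/k = 85.4/1.98 = 43.1.

k ≈ 1.98, θ ≈ 43.1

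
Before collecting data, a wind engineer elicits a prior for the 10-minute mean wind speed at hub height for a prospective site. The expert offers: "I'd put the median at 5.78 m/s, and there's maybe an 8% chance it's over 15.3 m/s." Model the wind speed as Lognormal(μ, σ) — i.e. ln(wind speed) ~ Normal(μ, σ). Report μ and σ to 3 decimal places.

μ ≈ 1.754, σ ≈ 0.693

If T ~ Lognormal(μ,σ) then ln T ~ Normal(μ,σ), so the p-quantile of ln T is μ + z_p·σ.
ln(5.78) = 1.754 and ln(15.3) = 2.728; z_{0.5} = 0, z_{0.92} = 1.405.
σ = (2.728 − 1.754)/(1.405 − (0)) = 0.693.
μ = 1.754 − (0)·0.693 = 1.754.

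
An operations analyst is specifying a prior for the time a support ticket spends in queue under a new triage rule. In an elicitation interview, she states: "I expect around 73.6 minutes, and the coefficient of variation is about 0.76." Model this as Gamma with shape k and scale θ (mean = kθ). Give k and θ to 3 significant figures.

k ≈ 1.73, θ ≈ 42.5

For Gamma(k, scale θ): mean = kθ, variance = kθ², so CV = 1/√k.
CV = 0.76, hence k = 1/CV² = 1.73.
Then θ = mean/k = 73.6/1.73 = 42.5.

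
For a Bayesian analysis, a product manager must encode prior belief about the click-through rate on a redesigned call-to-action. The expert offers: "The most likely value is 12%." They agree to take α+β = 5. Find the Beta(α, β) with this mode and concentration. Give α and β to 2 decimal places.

α = 1.36, β = 3.64

For α,β > 1 the Beta mode is (α−1)/(α+β−2). With α+β = 5, the mode is (α−1)/3.
Set (α−1)/3 = 0.12 → α = 1 + 0.12·3 = 1.36.
β = 5 − α = 3.64.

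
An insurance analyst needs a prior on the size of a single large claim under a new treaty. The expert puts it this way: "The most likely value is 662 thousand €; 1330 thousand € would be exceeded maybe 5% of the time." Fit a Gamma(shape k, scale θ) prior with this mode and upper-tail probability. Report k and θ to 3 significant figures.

Gamma(k,θ) with k>1 has mode (k−1)θ, so θ = 662/(k−1).
Need P(X < 1330) = 0.95 with θ tied to k this way. Start at k = 2, θ = 662: P(X<1330) ≈ 0.596.
Too low — raise k to concentrate. Iterating converges to k ≈ 6.69.
Then θ = 662/(6.69−1) ≈ 116.

k ≈ 6.69, θ ≈ 116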